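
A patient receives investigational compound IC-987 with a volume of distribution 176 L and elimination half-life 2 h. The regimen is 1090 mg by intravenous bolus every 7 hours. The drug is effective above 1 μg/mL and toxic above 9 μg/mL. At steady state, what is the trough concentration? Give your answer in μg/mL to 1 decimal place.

k = ln2/t½ = ln2/2 ≈ 0.346574 h⁻¹; fraction remaining f = e^(−kτ) = e^(−0.346574×7) ≈ 0.0884.
At steady state, accumulation factor R = 1/(1 − e^(−kτ)) ≈ 1.0970.
Single-dose peak C₀ = D/Vd = 1090/176 ≈ 6.193 μg/mL.
Cmax,ss = C₀/(1 − f) ≈ 6.193/0.9116 ≈ 6.794 μg/mL.
Steady-state trough Cmin,ss = Cmax,ss·f ≈ 6.794 × 0.0884 ≈ 0.601 μg/mL.
Trough 0.6 μg/mL vs MEC 1 μg/mL: subtherapeutic.

0.6 μg/mL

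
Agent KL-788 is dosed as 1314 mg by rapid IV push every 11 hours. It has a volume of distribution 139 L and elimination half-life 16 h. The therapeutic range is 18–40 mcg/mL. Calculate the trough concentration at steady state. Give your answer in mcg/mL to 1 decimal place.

15.5 mcg/mL

τ/t½ = 11/16 ≈ 0.6875, so fraction remaining f = (1/2)^(11/16) ≈ 0.6209.
Each bolus raises the concentration by D/Vd = 1314/139 ≈ 9.453 mcg/mL.
Steady-state trough Cmin,ss = C₀·f/(1−f) ≈ 9.453 × 0.6209/0.3791 ≈ 15.482 mcg/mL.
Trough 15.5 mcg/mL vs MEC 18 mcg/mL: subtherapeutic.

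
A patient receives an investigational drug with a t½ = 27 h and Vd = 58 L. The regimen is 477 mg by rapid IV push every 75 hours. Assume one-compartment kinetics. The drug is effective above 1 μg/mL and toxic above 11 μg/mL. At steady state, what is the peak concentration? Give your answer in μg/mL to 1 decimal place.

k = ln2/t½ = ln2/27 ≈ 0.025672 h⁻¹; fraction remaining f = e^(−kτ) = e^(−0.025672×75) ≈ 0.1458.
At steady state, accumulation factor R = 1/(1 − e^(−kτ)) ≈ 1.1707.
Single-dose peak C₀ = D/Vd = 477/58 ≈ 8.224 μg/mL.
Steady-state peak Cmax,ss = C₀·R ≈ 8.224 × 1.1707 ≈ 9.628 μg/mL.
Peak 9.6 μg/mL vs MTC 11 μg/mL: below toxic threshold.

9.6 μg/mL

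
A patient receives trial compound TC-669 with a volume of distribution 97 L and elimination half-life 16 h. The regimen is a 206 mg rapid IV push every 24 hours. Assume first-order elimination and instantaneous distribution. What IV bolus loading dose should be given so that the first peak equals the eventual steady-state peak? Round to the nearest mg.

319 mg

f = (1/2)^(24/16) ≈ 0.353553; accumulation ratio R = 1/(1−f) ≈ 1.54692.
Loading dose to hit Cmax,ss on first dose: D_load = D_maint·R ≈ 206 × 1.54692 ≈ 318.67 mg.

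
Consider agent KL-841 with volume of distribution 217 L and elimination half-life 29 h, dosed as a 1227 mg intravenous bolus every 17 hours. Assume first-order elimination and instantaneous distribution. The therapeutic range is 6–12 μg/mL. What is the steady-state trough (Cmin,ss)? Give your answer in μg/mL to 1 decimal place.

11.3 μg/mL

τ/t½ = 17/29 ≈ 0.58621, so fraction remaining f = (1/2)^(17/29) ≈ 0.6661.
Single-dose peak C₀ = D/Vd = 1227/217 ≈ 5.654 μg/mL.
Steady-state trough Cmin,ss = C₀·f/(1−f) ≈ 5.654 × 0.6661/0.3339 ≈ 11.279 μg/mL.
Trough 11.3 μg/mL vs MEC 6 μg/mL: adequate.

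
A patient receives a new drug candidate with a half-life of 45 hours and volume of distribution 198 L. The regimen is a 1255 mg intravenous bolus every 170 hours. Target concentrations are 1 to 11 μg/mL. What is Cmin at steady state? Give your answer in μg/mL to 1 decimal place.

0.5 μg/mL

τ/t½ = 170/45 ≈ 3.7778, so fraction remaining f = (1/2)^(170/45) ≈ 0.0729.
At steady state, accumulation factor R = 1/(1 − e^(−kτ)) ≈ 1.0786.
Each bolus raises the concentration by D/Vd = 1255/198 ≈ 6.338 μg/mL.
Steady-state peak Cmax,ss = C₀·R ≈ 6.338 × 1.0786 ≈ 6.836 μg/mL.
One interval later, Cmin,ss = Cmax,ss·e^(−kτ) ≈ 6.836 × 0.0729 ≈ 0.498 μg/mL.
Trough 0.5 μg/mL vs MEC 1 μg/mL: subtherapeutic.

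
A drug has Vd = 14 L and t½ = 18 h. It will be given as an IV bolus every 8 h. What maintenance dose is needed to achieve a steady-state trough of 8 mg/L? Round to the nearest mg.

τ/t½ = 8/18 ≈ 0.44444, so f = (1/2)^(8/18) ≈ 0.734867.
Cmin,ss = (D/Vd)·f/(1−f), so D = Cmin,ss·Vd·(1−f)/f.
D = 8 × 14 × (1−f)/f ≈ 8 × 14 × 0.36079 ≈ 40.41 mg.

40 mg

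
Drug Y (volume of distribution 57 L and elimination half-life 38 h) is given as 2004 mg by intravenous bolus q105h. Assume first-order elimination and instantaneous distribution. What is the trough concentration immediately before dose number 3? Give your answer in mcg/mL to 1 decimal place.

f = (1/2)^(τ/t½) = (1/2)^(105/38) ≈ 0.1473.
C₀ = D/Vd = 2004/57 ≈ 35.158 mcg/mL.
Before the 3rd dose, 2 doses have been given. Superposition: Cmin = C₀·(f + f²).
≈ 35.158 × (0.1473 + 0.0217) ≈ 35.158 × 0.1690 ≈ 5.942 mcg/mL.

5.9 mcg/mL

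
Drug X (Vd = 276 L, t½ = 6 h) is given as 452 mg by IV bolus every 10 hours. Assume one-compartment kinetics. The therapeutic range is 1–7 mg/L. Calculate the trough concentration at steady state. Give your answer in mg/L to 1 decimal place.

0.8 mg/L

k = ln2/t½ = ln2/6 ≈ 0.115525 h⁻¹; fraction remaining f = e^(−kτ) = e^(−0.115525×10) ≈ 0.3150.
Accumulation ratio R = 1/(1 − f) ≈ 1/0.6850 ≈ 1.4599.
Single-dose peak C₀ = D/Vd = 452/276 ≈ 1.638 mg/L.
Steady-state peak Cmax,ss = C₀·R ≈ 1.638 × 1.4599 ≈ 2.391 mg/L.
One interval later, Cmin,ss = Cmax,ss·e^(−kτ) ≈ 2.391 × 0.3150 ≈ 0.753 mg/L.
Trough 0.8 mg/L vs MEC 1 mg/L: subtherapeutic.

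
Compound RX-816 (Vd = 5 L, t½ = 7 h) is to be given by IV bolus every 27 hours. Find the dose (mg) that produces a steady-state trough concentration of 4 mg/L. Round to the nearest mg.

τ/t½ = 27/7 ≈ 3.8571, so f = (1/2)^(27/7) ≈ 0.069006.
Cmin,ss = (D/Vd)·f/(1−f), so D = Cmin,ss·Vd·(1−f)/f.
D = 4 × 5 × (1−f)/f ≈ 4 × 5 × 13.49149 ≈ 269.83 mg.

270 mg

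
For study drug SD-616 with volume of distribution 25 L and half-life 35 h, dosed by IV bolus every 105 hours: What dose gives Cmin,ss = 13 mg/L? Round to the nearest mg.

τ/t½ = 105/35 ≈ 3, so f = (1/2)^(105/35) ≈ 0.125000.
Cmin,ss = (D/Vd)·f/(1−f), so D = Cmin,ss·Vd·(1−f)/f.
D = 13 × 25 × (1−f)/f ≈ 13 × 25 × 7.00000 ≈ 2275.00 mg.

2275 mg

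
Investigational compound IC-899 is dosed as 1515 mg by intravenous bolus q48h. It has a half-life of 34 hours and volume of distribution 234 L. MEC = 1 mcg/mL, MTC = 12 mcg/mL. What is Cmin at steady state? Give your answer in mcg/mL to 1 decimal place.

Over one 48-h interval, 48/34 ≈ 1.4118 half-lives elapse, leaving f ≈ 0.3759 of each dose.
At steady state, accumulation factor R = 1/(1 − e^(−kτ)) ≈ 1.6023.
Each bolus raises the concentration by D/Vd = 1515/234 ≈ 6.474 mcg/mL.
Steady-state peak Cmax,ss = C₀·R ≈ 6.474 × 1.6023 ≈ 10.373 mcg/mL.
Steady-state trough Cmin,ss = Cmax,ss·f ≈ 10.373 × 0.3759 ≈ 3.899 mcg/mL.
Trough 3.9 mcg/mL vs MEC 1 mcg/mL: adequate.

3.9 mcg/mL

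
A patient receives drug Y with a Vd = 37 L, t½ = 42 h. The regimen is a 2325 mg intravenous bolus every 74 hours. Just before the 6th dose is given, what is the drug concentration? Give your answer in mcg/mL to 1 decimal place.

26.2 mcg/mL

f = (1/2)^(τ/t½) = (1/2)^(74/42) ≈ 0.2949.
C₀ = D/Vd = 2325/37 ≈ 62.838 mcg/mL.
Before the 6th dose, 5 doses have been given. Superposition: Cmin = C₀·(f + f² + … + f^5).
≈ 62.838 × (0.2949 + 0.0870 + 0.0256 + 0.0076 + 0.0022) ≈ 62.838 × 0.4173 ≈ 26.222 mcg/mL.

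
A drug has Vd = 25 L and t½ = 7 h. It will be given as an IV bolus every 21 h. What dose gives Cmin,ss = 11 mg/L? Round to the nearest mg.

1925 mg

τ/t½ = 21/7 ≈ 3, so f = (1/2)^(21/7) ≈ 0.125000.
Cmin,ss = (D/Vd)·f/(1−f), so D = Cmin,ss·Vd·(1−f)/f.
D = 11 × 25 × (1−f)/f ≈ 11 × 25 × 7.00000 ≈ 1925.00 mg.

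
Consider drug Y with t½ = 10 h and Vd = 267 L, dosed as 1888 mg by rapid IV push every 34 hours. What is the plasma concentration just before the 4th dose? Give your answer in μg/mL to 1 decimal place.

0.7 μg/mL

f = (1/2)^(τ/t½) = (1/2)^(34/10) ≈ 0.0947.
C₀ = D/Vd = 1888/267 ≈ 7.071 μg/mL.
Before the 4th dose, 3 doses have been given. Superposition: Cmin = C₀·(f + f² + … + f^3).
≈ 7.071 × (0.0947 + 0.0090 + 0.0008) ≈ 7.071 × 0.1045 ≈ 0.739 μg/mL.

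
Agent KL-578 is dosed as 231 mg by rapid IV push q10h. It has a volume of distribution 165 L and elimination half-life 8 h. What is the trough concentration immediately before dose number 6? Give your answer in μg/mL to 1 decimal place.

f = (1/2)^(τ/t½) = (1/2)^(10/8) ≈ 0.4204.
C₀ = D/Vd = 231/165 ≈ 1.400 μg/mL.
Before the 6th dose, 5 doses have been given. Superposition: Cmin = C₀·(f + f² + … + f^5).
≈ 1.400 × (0.4204 + 0.1767 + 0.0743 + 0.0312 + 0.0131) ≈ 1.400 × 0.7157 ≈ 1.002 μg/mL.

1.0 μg/mL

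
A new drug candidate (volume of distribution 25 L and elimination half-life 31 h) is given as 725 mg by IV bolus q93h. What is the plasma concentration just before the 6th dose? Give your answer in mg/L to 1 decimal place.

4.1 mg/L

f = (1/2)^(τ/t½) = (1/2)^(93/31) ≈ 0.1250.
C₀ = D/Vd = 725/25 ≈ 29.000 mg/L.
Before the 6th dose, 5 doses have been given. Superposition: Cmin = C₀·(f + f² + … + f^5).
≈ 29.000 × (0.1250 + 0.0156 + 0.0020 + 0.0002 + 0.0000) ≈ 29.000 × 0.1428 ≈ 4.141 mg/L.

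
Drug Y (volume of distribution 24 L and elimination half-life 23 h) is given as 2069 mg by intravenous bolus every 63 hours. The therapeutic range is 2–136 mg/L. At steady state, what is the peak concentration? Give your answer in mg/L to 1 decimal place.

101.4 mg/L

Over one 63-h interval, 63/23 ≈ 2.7391 half-lives elapse, leaving f ≈ 0.1498 of each dose.
At steady state, accumulation factor R = 1/(1 − e^(−kτ)) ≈ 1.1762.
Each bolus raises the concentration by D/Vd = 2069/24 ≈ 86.208 mg/L.
Steady-state peak Cmax,ss = C₀·R ≈ 86.208 × 1.1762 ≈ 101.398 mg/L.
Peak 101.4 mg/L vs MTC 136 mg/L: below toxic threshold.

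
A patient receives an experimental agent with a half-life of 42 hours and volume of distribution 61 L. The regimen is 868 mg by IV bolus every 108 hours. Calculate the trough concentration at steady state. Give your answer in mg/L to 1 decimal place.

Over one 108-h interval, 108/42 ≈ 2.5714 half-lives elapse, leaving f ≈ 0.1682 of each dose.
Single-dose peak C₀ = D/Vd = 868/61 ≈ 14.230 mg/L.
Steady-state trough Cmin,ss = C₀·f/(1−f) ≈ 14.230 × 0.1682/0.8318 ≈ 2.877 mg/L.

2.9 mg/L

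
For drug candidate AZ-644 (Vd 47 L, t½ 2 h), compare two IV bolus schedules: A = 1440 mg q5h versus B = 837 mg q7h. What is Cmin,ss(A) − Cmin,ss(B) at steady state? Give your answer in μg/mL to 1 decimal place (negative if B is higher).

4.9 μg/mL

Regimen A: f = (1/2)^(5/2) ≈ 0.1768; Cmin,ss = (1440/47)·f/(1−f) ≈ 6.580 μg/mL.
Regimen B: f = (1/2)^(7/2) ≈ 0.0884; Cmin,ss = (837/47)·f/(1−f) ≈ 1.727 μg/mL.
Difference ≈ 6.580 − 1.727 ≈ 4.853 μg/mL.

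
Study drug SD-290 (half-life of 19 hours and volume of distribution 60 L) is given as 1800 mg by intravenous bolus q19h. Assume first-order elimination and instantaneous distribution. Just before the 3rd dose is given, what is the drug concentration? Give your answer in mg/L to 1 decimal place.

22.5 mg/L

f = (1/2)^(τ/t½) = (1/2)^(19/19) ≈ 0.5000.
C₀ = D/Vd = 1800/60 ≈ 30.000 mg/L.
Before the 3rd dose, 2 doses have been given. Superposition: Cmin = C₀·(f + f²).
≈ 30.000 × (0.5000 + 0.2500) ≈ 30.000 × 0.7500 ≈ 22.500 mg/L.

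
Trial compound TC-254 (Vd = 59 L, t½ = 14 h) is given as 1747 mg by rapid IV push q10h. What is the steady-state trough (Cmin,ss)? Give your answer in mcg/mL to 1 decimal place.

τ/t½ = 10/14 ≈ 0.71429, so fraction remaining f = (1/2)^(10/14) ≈ 0.6095.
Accumulation ratio R = 1/(1 − f) ≈ 1/0.3905 ≈ 2.5608.
Single-dose peak C₀ = D/Vd = 1747/59 ≈ 29.610 mcg/mL.
Cmax,ss = C₀/(1 − f) ≈ 29.610/0.3905 ≈ 75.826 mcg/mL.
One interval later, Cmin,ss = Cmax,ss·e^(−kτ) ≈ 75.826 × 0.6095 ≈ 46.216 mcg/mL.

46.2 mcg/mL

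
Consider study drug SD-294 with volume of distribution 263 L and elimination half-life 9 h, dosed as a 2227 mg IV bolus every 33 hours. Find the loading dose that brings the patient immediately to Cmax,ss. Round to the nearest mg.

f = (1/2)^(33/9) ≈ 0.078745; accumulation ratio R = 1/(1−f) ≈ 1.08548.
Loading dose to hit Cmax,ss on first dose: D_load = D_maint·R ≈ 2227 × 1.08548 ≈ 2417.36 mg.

2417 mg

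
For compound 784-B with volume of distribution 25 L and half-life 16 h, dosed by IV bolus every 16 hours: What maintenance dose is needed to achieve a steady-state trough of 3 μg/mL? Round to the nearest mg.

75 mg

τ/t½ = 16/16 ≈ 1, so f = (1/2)^(16/16) ≈ 0.500000.
Cmin,ss = (D/Vd)·f/(1−f), so D = Cmin,ss·Vd·(1−f)/f.
D = 3 × 25 × (1−f)/f ≈ 3 × 25 × 1.00000 ≈ 75.00 mg.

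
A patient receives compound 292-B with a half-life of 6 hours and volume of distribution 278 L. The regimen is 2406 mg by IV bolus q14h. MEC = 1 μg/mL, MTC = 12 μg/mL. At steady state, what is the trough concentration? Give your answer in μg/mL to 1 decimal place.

2.1 μg/mL

Over one 14-h interval, 14/6 ≈ 2.3333 half-lives elapse, leaving f ≈ 0.1984 of each dose.
At steady state, accumulation factor R = 1/(1 − e^(−kτ)) ≈ 1.2475.
Single-dose peak C₀ = D/Vd = 2406/278 ≈ 8.655 μg/mL.
Cmax,ss = C₀/(1 − f) ≈ 8.655/0.8016 ≈ 10.797 μg/mL.
Steady-state trough Cmin,ss = Cmax,ss·f ≈ 10.797 × 0.1984 ≈ 2.142 μg/mL.
Trough 2.1 μg/mL vs MEC 1 μg/mL: adequate.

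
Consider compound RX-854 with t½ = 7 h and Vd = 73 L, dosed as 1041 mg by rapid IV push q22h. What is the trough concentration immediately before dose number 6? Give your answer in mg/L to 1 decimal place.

f = (1/2)^(τ/t½) = (1/2)^(22/7) ≈ 0.1132.
C₀ = D/Vd = 1041/73 ≈ 14.260 mg/L.
Before the 6th dose, 5 doses have been given. Superposition: Cmin = C₀·(f + f² + … + f^5).
≈ 14.260 × (0.1132 + 0.0128 + 0.0015 + 0.0002 + 0.0000) ≈ 14.260 × 0.1277 ≈ 1.821 mg/L.

1.8 mg/L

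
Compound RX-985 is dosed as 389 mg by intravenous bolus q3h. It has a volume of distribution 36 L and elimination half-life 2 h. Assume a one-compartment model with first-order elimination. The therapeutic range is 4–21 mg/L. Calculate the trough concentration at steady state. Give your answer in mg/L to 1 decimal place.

5.9 mg/L

k = ln2/t½ = ln2/2 ≈ 0.346574 h⁻¹; fraction remaining f = e^(−kτ) = e^(−0.346574×3) ≈ 0.3536.
At steady state, accumulation factor R = 1/(1 − e^(−kτ)) ≈ 1.5470.
Each bolus raises the concentration by D/Vd = 389/36 ≈ 10.806 mg/L.
Steady-state peak Cmax,ss = C₀·R ≈ 10.806 × 1.5470 ≈ 16.717 mg/L.
One interval later, Cmin,ss = Cmax,ss·e^(−kτ) ≈ 16.717 × 0.3536 ≈ 5.911 mg/L.
Trough 5.9 mg/L vs MEC 4 mg/L: adequate.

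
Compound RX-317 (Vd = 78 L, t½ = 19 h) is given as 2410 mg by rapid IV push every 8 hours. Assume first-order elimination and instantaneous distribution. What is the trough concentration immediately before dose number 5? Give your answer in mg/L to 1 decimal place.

62.8 mg/L

f = (1/2)^(τ/t½) = (1/2)^(8/19) ≈ 0.7469.
C₀ = D/Vd = 2410/78 ≈ 30.897 mg/L.
Before the 5th dose, 4 doses have been given. Superposition: Cmin = C₀·(f + f² + … + f^4).
≈ 30.897 × (0.7469 + 0.5579 + 0.4167 + 0.3112) ≈ 30.897 × 2.0327 ≈ 62.804 mg/L.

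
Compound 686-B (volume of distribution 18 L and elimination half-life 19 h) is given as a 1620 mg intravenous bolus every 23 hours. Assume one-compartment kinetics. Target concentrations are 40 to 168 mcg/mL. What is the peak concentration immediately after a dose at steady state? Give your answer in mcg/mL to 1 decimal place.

158.5 mcg/mL

Over one 23-h interval, 23/19 ≈ 1.2105 half-lives elapse, leaving f ≈ 0.4321 of each dose.
At steady state, accumulation factor R = 1/(1 − e^(−kτ)) ≈ 1.7609.
Each bolus raises the concentration by D/Vd = 1620/18 ≈ 90.000 mcg/mL.
Steady-state peak Cmax,ss = C₀·R ≈ 90.000 × 1.7609 ≈ 158.481 mcg/mL.
Peak 158.5 mcg/mL vs MTC 168 mcg/mL: below toxic threshold.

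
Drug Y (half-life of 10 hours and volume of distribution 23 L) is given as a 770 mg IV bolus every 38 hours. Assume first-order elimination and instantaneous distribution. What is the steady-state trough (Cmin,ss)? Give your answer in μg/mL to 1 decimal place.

τ/t½ = 38/10 ≈ 3.8, so fraction remaining f = (1/2)^(38/10) ≈ 0.0718.
Accumulation ratio R = 1/(1 − f) ≈ 1/0.9282 ≈ 1.0774.
Each bolus raises the concentration by D/Vd = 770/23 ≈ 33.478 μg/mL.
Steady-state peak Cmax,ss = C₀·R ≈ 33.478 × 1.0774 ≈ 36.069 μg/mL.
Steady-state trough Cmin,ss = Cmax,ss·f ≈ 36.069 × 0.0718 ≈ 2.590 μg/mL.

2.6 μg/mL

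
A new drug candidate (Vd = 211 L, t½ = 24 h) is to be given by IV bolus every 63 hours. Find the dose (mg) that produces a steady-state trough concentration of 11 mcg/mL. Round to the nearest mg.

τ/t½ = 63/24 ≈ 2.625, so f = (1/2)^(63/24) ≈ 0.162105.
Cmin,ss = (D/Vd)·f/(1−f), so D = Cmin,ss·Vd·(1−f)/f.
D = 11 × 211 × (1−f)/f ≈ 11 × 211 × 5.16884 ≈ 11996.88 mg.

11997 mg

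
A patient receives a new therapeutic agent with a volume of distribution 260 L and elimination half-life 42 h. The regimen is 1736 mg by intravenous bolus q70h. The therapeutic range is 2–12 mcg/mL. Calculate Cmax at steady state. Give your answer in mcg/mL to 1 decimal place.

τ/t½ = 70/42 ≈ 1.6667, so fraction remaining f = (1/2)^(70/42) ≈ 0.3150.
At steady state, accumulation factor R = 1/(1 − e^(−kτ)) ≈ 1.4599.
Each bolus raises the concentration by D/Vd = 1736/260 ≈ 6.677 mcg/mL.
Steady-state peak Cmax,ss = C₀·R ≈ 6.677 × 1.4599 ≈ 9.748 mcg/mL.
Peak 9.7 mcg/mL vs MTC 12 mcg/mL: below toxic threshold.

9.7 mcg/mL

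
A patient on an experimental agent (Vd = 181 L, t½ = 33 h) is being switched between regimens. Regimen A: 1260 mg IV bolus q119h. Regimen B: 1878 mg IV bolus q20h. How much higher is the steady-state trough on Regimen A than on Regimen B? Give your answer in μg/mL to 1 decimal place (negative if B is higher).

Regimen A: f = (1/2)^(119/33) ≈ 0.0821; Cmin,ss = (1260/181)·f/(1−f) ≈ 0.623 μg/mL.
Regimen B: f = (1/2)^(20/33) ≈ 0.6570; Cmin,ss = (1878/181)·f/(1−f) ≈ 19.874 μg/mL.
Difference ≈ 0.623 − 19.874 ≈ -19.251 μg/mL.

-19.3 μg/mL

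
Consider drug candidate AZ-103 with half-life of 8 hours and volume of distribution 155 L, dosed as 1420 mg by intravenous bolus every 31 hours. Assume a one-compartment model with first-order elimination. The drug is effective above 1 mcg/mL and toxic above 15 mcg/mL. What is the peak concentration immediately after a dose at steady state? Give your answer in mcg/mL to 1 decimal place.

9.8 mcg/mL

Over one 31-h interval, 31/8 ≈ 3.875 half-lives elapse, leaving f ≈ 0.0682 of each dose.
Accumulation ratio R = 1/(1 − f) ≈ 1/0.9318 ≈ 1.0732.
Each bolus raises the concentration by D/Vd = 1420/155 ≈ 9.161 mcg/mL.
Steady-state peak Cmax,ss = C₀·R ≈ 9.161 × 1.0732 ≈ 9.832 mcg/mL.
Peak 9.8 mcg/mL vs MTC 15 mcg/mL: below toxic threshold.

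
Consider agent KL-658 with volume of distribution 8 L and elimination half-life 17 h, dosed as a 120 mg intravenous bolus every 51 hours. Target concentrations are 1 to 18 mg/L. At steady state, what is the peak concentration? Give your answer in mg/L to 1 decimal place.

17.1 mg/L

τ = 51 h = 3 half-lives, so f = (1/2)^3 = 0.125.
Accumulation ratio R = 1/(1 − f) = 1/0.875 = 8/7.
Single-dose peak C₀ = D/Vd = 120/8 = 15 mg/L.
Steady-state peak Cmax,ss = C₀·R = 15 × 8/7 ≈ 17.143 mg/L.
Peak 17.1 mg/L vs MTC 18 mg/L: below toxic threshold.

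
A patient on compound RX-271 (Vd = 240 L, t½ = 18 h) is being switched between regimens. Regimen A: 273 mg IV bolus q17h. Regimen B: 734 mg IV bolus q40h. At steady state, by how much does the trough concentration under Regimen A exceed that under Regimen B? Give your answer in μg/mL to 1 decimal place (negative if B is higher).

Regimen A: f = (1/2)^(17/18) ≈ 0.5196; Cmin,ss = (273/240)·f/(1−f) ≈ 1.230 μg/mL.
Regimen B: f = (1/2)^(40/18) ≈ 0.2143; Cmin,ss = (734/240)·f/(1−f) ≈ 0.834 μg/mL.
Difference ≈ 1.230 − 0.834 ≈ 0.396 μg/mL.

0.4 μg/mL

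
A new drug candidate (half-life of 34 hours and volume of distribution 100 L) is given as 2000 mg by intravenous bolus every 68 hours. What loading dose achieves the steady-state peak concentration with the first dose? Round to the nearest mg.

2667 mg

f = (1/2)^(68/34) ≈ 0.250000; accumulation ratio R = 1/(1−f) ≈ 1.33333.
Loading dose to hit Cmax,ss on first dose: D_load = D_maint·R ≈ 2000 × 1.33333 ≈ 2666.66 mg.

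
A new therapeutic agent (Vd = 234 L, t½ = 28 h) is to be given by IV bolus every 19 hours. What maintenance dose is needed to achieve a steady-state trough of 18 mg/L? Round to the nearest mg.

τ/t½ = 19/28 ≈ 0.67857, so f = (1/2)^(19/28) ≈ 0.624784.
Cmin,ss = (D/Vd)·f/(1−f), so D = Cmin,ss·Vd·(1−f)/f.
D = 18 × 234 × (1−f)/f ≈ 18 × 234 × 0.60055 ≈ 2529.52 mg.

2530 mg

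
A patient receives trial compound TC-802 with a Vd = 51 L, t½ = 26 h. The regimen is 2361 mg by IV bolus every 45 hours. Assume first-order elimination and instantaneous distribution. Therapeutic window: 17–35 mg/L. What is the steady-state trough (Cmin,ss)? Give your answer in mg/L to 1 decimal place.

τ/t½ = 45/26 ≈ 1.7308, so fraction remaining f = (1/2)^(45/26) ≈ 0.3013.
Accumulation ratio R = 1/(1 − f) ≈ 1/0.6987 ≈ 1.4312.
Single-dose peak C₀ = D/Vd = 2361/51 ≈ 46.294 mg/L.
Cmax,ss = C₀/(1 − f) ≈ 46.294/0.6987 ≈ 66.257 mg/L.
Steady-state trough Cmin,ss = Cmax,ss·f ≈ 66.257 × 0.3013 ≈ 19.963 mg/L.
Trough 20.0 mg/L vs MEC 17 mg/L: adequate.

20.0 mg/L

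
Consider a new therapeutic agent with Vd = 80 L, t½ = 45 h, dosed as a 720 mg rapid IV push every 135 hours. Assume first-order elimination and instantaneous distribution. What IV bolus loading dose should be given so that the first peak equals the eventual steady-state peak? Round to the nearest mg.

823 mg

f = (1/2)^(135/45) ≈ 0.125000; accumulation ratio R = 1/(1−f) ≈ 1.14286.
Loading dose to hit Cmax,ss on first dose: D_load = D_maint·R ≈ 720 × 1.14286 ≈ 822.86 mg.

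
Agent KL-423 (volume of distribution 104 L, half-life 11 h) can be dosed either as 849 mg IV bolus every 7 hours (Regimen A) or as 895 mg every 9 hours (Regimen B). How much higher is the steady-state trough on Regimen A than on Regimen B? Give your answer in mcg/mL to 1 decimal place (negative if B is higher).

3.4 mcg/mL

Regimen A: f = (1/2)^(7/11) ≈ 0.6433; Cmin,ss = (849/104)·f/(1−f) ≈ 14.723 mcg/mL.
Regimen B: f = (1/2)^(9/11) ≈ 0.5672; Cmin,ss = (895/104)·f/(1−f) ≈ 11.278 mcg/mL.
Difference ≈ 14.723 − 11.278 ≈ 3.445 mcg/mL.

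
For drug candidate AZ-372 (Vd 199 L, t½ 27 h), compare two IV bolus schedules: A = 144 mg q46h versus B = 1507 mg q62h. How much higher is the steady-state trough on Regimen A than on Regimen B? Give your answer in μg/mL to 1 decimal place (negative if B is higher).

Regimen A: f = (1/2)^(46/27) ≈ 0.3070; Cmin,ss = (144/199)·f/(1−f) ≈ 0.321 μg/mL.
Regimen B: f = (1/2)^(62/27) ≈ 0.2036; Cmin,ss = (1507/199)·f/(1−f) ≈ 1.936 μg/mL.
Difference ≈ 0.321 − 1.936 ≈ -1.615 μg/mL.

-1.6 μg/mL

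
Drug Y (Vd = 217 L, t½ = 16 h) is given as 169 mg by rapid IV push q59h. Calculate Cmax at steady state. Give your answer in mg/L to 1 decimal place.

0.8 mg/L

Over one 59-h interval, 59/16 ≈ 3.6875 half-lives elapse, leaving f ≈ 0.0776 of each dose.
At steady state, accumulation factor R = 1/(1 − e^(−kτ)) ≈ 1.0841.
Each bolus raises the concentration by D/Vd = 169/217 ≈ 0.779 mg/L.
Cmax,ss = C₀/(1 − f) ≈ 0.779/0.9224 ≈ 0.845 mg/L.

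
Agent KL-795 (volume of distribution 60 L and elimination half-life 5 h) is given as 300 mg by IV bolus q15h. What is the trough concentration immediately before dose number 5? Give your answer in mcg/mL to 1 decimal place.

0.7 mcg/mL

f = (1/2)^(τ/t½) = (1/2)^(15/5) ≈ 0.1250.
C₀ = D/Vd = 300/60 ≈ 5.000 mcg/mL.
Before the 5th dose, 4 doses have been given. Superposition: Cmin = C₀·(f + f² + … + f^4).
≈ 5.000 × (0.1250 + 0.0156 + 0.0020 + 0.0002) ≈ 5.000 × 0.1428 ≈ 0.714 mcg/mL.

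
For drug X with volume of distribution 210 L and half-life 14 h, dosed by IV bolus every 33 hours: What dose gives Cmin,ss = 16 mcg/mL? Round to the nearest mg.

τ/t½ = 33/14 ≈ 2.3571, so f = (1/2)^(33/14) ≈ 0.195177.
Cmin,ss = (D/Vd)·f/(1−f), so D = Cmin,ss·Vd·(1−f)/f.
D = 16 × 210 × (1−f)/f ≈ 16 × 210 × 4.12355 ≈ 13855.13 mg.

13855 mg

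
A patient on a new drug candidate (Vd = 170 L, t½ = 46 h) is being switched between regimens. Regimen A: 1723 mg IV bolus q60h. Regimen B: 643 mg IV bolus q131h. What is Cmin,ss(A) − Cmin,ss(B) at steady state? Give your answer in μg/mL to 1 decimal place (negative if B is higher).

6.3 μg/mL

Regimen A: f = (1/2)^(60/46) ≈ 0.4049; Cmin,ss = (1723/170)·f/(1−f) ≈ 6.896 μg/mL.
Regimen B: f = (1/2)^(131/46) ≈ 0.1389; Cmin,ss = (643/170)·f/(1−f) ≈ 0.610 μg/mL.
Difference ≈ 6.896 − 0.610 ≈ 6.286 μg/mL.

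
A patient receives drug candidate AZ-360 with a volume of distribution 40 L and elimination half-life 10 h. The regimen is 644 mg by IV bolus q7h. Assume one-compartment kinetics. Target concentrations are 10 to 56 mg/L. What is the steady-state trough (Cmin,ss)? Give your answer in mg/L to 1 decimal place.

Over one 7-h interval, 7/10 ≈ 0.7 half-lives elapse, leaving f ≈ 0.6156 of each dose.
Single-dose peak C₀ = D/Vd = 644/40 ≈ 16.100 mg/L.
Steady-state trough Cmin,ss = C₀·f/(1−f) ≈ 16.100 × 0.6156/0.3844 ≈ 25.783 mg/L.
Trough 25.8 mg/L vs MEC 10 mg/L: adequate.

25.8 mg/L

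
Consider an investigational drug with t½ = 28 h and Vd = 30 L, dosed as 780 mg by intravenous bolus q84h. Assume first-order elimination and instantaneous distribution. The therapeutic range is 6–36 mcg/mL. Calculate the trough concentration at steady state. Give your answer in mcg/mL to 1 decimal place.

3.7 mcg/mL

τ = 84 h = 3 half-lives, so f = (1/2)^3 = 0.125.
Accumulation ratio R = 1/(1 − f) = 1/0.875 = 8/7.
Single-dose peak C₀ = D/Vd = 780/30 = 26 mcg/mL.
Steady-state peak Cmax,ss = C₀·R = 26 × 8/7 ≈ 29.714 mcg/mL.
Steady-state trough Cmin,ss = Cmax,ss·f ≈ 29.714 × 0.125 ≈ 3.714 mcg/mL.
Trough 3.7 mcg/mL vs MEC 6 mcg/mL: subtherapeutic.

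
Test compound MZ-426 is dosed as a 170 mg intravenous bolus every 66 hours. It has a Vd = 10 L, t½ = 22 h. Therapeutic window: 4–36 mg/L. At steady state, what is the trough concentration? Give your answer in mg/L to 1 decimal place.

2.4 mg/L

The dosing interval is 3 half-lives, so f = 2^(−3) = 0.125.
At steady state, R = 1/(1 − 0.125) = 8/7.
Single-dose peak C₀ = D/Vd = 170/10 = 17 mg/L.
Steady-state peak Cmax,ss = C₀·R = 17 × 8/7 ≈ 19.429 mg/L.
Steady-state trough Cmin,ss = Cmax,ss·f ≈ 19.429 × 0.125 ≈ 2.429 mg/L.
Trough 2.4 mg/L vs MEC 4 mg/L: subtherapeutic.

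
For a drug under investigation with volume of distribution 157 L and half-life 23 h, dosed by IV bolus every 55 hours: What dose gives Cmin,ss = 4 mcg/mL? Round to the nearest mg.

τ/t½ = 55/23 ≈ 2.3913, so f = (1/2)^(55/23) ≈ 0.190610.
Cmin,ss = (D/Vd)·f/(1−f), so D = Cmin,ss·Vd·(1−f)/f.
D = 4 × 157 × (1−f)/f ≈ 4 × 157 × 4.24631 ≈ 2666.68 mg.

2667 mg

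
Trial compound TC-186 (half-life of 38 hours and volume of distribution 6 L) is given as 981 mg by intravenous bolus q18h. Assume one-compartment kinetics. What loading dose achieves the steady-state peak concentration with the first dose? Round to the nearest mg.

f = (1/2)^(18/38) ≈ 0.720123; accumulation ratio R = 1/(1−f) ≈ 3.57300.
Loading dose to hit Cmax,ss on first dose: D_load = D_maint·R ≈ 981 × 3.57300 ≈ 3505.11 mg.

3505 mg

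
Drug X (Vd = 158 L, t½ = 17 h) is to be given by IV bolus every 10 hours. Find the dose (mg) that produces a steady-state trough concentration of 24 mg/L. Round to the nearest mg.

τ/t½ = 10/17 ≈ 0.58824, so f = (1/2)^(10/17) ≈ 0.665156.
Cmin,ss = (D/Vd)·f/(1−f), so D = Cmin,ss·Vd·(1−f)/f.
D = 24 × 158 × (1−f)/f ≈ 24 × 158 × 0.50341 ≈ 1908.93 mg.

1909 mg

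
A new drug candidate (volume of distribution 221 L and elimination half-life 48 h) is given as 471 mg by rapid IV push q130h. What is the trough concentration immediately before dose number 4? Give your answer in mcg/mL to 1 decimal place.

0.4 mcg/mL

f = (1/2)^(τ/t½) = (1/2)^(130/48) ≈ 0.1530.
C₀ = D/Vd = 471/221 ≈ 2.131 mcg/mL.
Before the 4th dose, 3 doses have been given. Superposition: Cmin = C₀·(f + f² + … + f^3).
≈ 2.131 × (0.1530 + 0.0234 + 0.0036) ≈ 2.131 × 0.1800 ≈ 0.384 mcg/mL.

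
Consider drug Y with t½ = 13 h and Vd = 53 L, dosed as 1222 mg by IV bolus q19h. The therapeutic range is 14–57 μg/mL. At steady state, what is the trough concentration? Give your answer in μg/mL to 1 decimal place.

13.1 μg/mL

τ/t½ = 19/13 ≈ 1.4615, so fraction remaining f = (1/2)^(19/13) ≈ 0.3631.
Each bolus raises the concentration by D/Vd = 1222/53 ≈ 23.057 μg/mL.
Steady-state trough Cmin,ss = C₀·f/(1−f) ≈ 23.057 × 0.3631/0.6369 ≈ 13.145 μg/mL.
Trough 13.1 μg/mL vs MEC 14 μg/mL: subtherapeutic.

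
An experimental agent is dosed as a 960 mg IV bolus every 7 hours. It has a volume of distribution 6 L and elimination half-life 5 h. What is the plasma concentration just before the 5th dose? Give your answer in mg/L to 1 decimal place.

f = (1/2)^(τ/t½) = (1/2)^(7/5) ≈ 0.3789.
C₀ = D/Vd = 960/6 ≈ 160.000 mg/L.
Before the 5th dose, 4 doses have been given. Superposition: Cmin = C₀·(f + f² + … + f^4).
≈ 160.000 × (0.3789 + 0.1436 + 0.0544 + 0.0206) ≈ 160.000 × 0.5975 ≈ 95.600 mg/L.

95.6 mg/L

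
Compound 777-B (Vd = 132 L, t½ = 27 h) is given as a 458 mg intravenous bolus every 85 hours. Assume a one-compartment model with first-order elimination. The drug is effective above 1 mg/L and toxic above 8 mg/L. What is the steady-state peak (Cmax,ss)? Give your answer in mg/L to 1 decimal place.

3.9 mg/L

τ/t½ = 85/27 ≈ 3.1481, so fraction remaining f = (1/2)^(85/27) ≈ 0.1128.
Accumulation ratio R = 1/(1 − f) ≈ 1/0.8872 ≈ 1.1271.
Each bolus raises the concentration by D/Vd = 458/132 ≈ 3.470 mg/L.
Steady-state peak Cmax,ss = C₀·R ≈ 3.470 × 1.1271 ≈ 3.911 mg/L.
Peak 3.9 mg/L vs MTC 8 mg/L: below toxic threshold.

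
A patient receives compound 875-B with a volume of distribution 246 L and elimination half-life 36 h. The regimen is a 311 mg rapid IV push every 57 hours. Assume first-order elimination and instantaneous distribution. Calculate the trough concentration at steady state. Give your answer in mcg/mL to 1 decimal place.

0.6 mcg/mL

Over one 57-h interval, 57/36 ≈ 1.5833 half-lives elapse, leaving f ≈ 0.3337 of each dose.
Accumulation ratio R = 1/(1 − f) ≈ 1/0.6663 ≈ 1.5008.
Each bolus raises the concentration by D/Vd = 311/246 ≈ 1.264 mcg/mL.
Steady-state peak Cmax,ss = C₀·R ≈ 1.264 × 1.5008 ≈ 1.897 mcg/mL.
One interval later, Cmin,ss = Cmax,ss·e^(−kτ) ≈ 1.897 × 0.3337 ≈ 0.633 mcg/mL.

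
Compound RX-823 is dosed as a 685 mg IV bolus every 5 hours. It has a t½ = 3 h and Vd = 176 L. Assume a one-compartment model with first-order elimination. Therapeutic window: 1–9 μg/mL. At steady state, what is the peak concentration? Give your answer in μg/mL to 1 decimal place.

5.7 μg/mL

τ/t½ = 5/3 ≈ 1.6667, so fraction remaining f = (1/2)^(5/3) ≈ 0.3150.
At steady state, accumulation factor R = 1/(1 − e^(−kτ)) ≈ 1.4599.
Each bolus raises the concentration by D/Vd = 685/176 ≈ 3.892 μg/mL.
Cmax,ss = C₀/(1 − f) ≈ 3.892/0.6850 ≈ 5.682 μg/mL.
Peak 5.7 μg/mL vs MTC 9 μg/mL: below toxic threshold.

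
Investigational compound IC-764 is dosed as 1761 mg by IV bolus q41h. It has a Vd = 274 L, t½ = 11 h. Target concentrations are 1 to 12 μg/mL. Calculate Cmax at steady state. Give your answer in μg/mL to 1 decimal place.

7.0 μg/mL

τ/t½ = 41/11 ≈ 3.7273, so fraction remaining f = (1/2)^(41/11) ≈ 0.0755.
Accumulation ratio R = 1/(1 − f) ≈ 1/0.9245 ≈ 1.0817.
Single-dose peak C₀ = D/Vd = 1761/274 ≈ 6.427 μg/mL.
Cmax,ss = C₀/(1 − f) ≈ 6.427/0.9245 ≈ 6.952 μg/mL.
Peak 7.0 μg/mL vs MTC 12 μg/mL: below toxic threshold.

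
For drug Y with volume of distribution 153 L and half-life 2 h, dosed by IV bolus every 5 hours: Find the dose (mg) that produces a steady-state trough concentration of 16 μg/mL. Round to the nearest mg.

τ/t½ = 5/2 ≈ 2.5, so f = (1/2)^(5/2) ≈ 0.176777.
Cmin,ss = (D/Vd)·f/(1−f), so D = Cmin,ss·Vd·(1−f)/f.
D = 16 × 153 × (1−f)/f ≈ 16 × 153 × 4.65684 ≈ 11399.94 mg.

11400 mg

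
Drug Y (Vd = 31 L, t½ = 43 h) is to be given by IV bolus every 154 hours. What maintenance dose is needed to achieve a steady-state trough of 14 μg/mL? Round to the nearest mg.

τ/t½ = 154/43 ≈ 3.5814, so f = (1/2)^(154/43) ≈ 0.083540.
Cmin,ss = (D/Vd)·f/(1−f), so D = Cmin,ss·Vd·(1−f)/f.
D = 14 × 31 × (1−f)/f ≈ 14 × 31 × 10.97031 ≈ 4761.11 mg.

4761 mg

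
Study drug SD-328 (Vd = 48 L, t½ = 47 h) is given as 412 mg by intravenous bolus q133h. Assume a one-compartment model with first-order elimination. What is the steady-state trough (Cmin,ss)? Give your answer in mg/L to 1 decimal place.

1.4 mg/L

τ/t½ = 133/47 ≈ 2.8298, so fraction remaining f = (1/2)^(133/47) ≈ 0.1407.
At steady state, accumulation factor R = 1/(1 − e^(−kτ)) ≈ 1.1637.
Each bolus raises the concentration by D/Vd = 412/48 ≈ 8.583 mg/L.
Cmax,ss = C₀/(1 − f) ≈ 8.583/0.8593 ≈ 9.988 mg/L.
One interval later, Cmin,ss = Cmax,ss·e^(−kτ) ≈ 9.988 × 0.1407 ≈ 1.405 mg/L.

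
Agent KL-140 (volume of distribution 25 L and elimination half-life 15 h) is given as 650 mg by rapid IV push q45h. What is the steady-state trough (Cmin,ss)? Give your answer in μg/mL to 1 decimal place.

3.7 μg/mL

τ = 45 h = 3 half-lives, so f = (1/2)^3 = 0.125.
At steady state, R = 1/(1 − 0.125) = 8/7.
Single-dose peak C₀ = D/Vd = 650/25 = 26 μg/mL.
Steady-state peak Cmax,ss = C₀·R = 26 × 8/7 ≈ 29.714 μg/mL.
Steady-state trough Cmin,ss = Cmax,ss·f ≈ 29.714 × 0.125 ≈ 3.714 μg/mL.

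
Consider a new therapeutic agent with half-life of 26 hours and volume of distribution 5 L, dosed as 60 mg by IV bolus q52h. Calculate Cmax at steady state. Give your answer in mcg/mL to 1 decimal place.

The dosing interval is 2 half-lives, so f = 2^(−2) = 0.25.
At steady state, R = 1/(1 − 0.25) = 4/3.
Single-dose peak C₀ = D/Vd = 60/5 = 12 mcg/mL.
Steady-state peak Cmax,ss = C₀·R = 12 × 4/3 ≈ 16.000 mcg/mL.

16.0 mcg/mL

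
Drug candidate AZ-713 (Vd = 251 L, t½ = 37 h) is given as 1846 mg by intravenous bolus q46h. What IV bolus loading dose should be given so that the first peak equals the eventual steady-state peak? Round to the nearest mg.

f = (1/2)^(46/37) ≈ 0.422422; accumulation ratio R = 1/(1−f) ≈ 1.73137.
Loading dose to hit Cmax,ss on first dose: D_load = D_maint·R ≈ 1846 × 1.73137 ≈ 3196.11 mg.

3196 mg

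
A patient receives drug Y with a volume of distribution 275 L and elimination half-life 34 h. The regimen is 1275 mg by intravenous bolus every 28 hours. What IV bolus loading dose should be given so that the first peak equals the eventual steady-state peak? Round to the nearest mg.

f = (1/2)^(28/34) ≈ 0.565058; accumulation ratio R = 1/(1−f) ≈ 2.29916.
Loading dose to hit Cmax,ss on first dose: D_load = D_maint·R ≈ 1275 × 2.29916 ≈ 2931.43 mg.

2931 mg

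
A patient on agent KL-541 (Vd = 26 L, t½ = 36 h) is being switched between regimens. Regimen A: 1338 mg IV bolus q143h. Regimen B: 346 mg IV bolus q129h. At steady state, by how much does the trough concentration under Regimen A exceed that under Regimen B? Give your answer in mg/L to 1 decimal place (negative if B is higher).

Regimen A: f = (1/2)^(143/36) ≈ 0.0637; Cmin,ss = (1338/26)·f/(1−f) ≈ 3.501 mg/L.
Regimen B: f = (1/2)^(129/36) ≈ 0.0834; Cmin,ss = (346/26)·f/(1−f) ≈ 1.211 mg/L.
Difference ≈ 3.501 − 1.211 ≈ 2.290 mg/L.

2.3 mg/L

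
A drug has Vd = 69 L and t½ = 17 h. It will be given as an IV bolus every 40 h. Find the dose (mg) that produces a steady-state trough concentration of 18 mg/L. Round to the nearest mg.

5103 mg

τ/t½ = 40/17 ≈ 2.3529, so f = (1/2)^(40/17) ≈ 0.195747.
Cmin,ss = (D/Vd)·f/(1−f), so D = Cmin,ss·Vd·(1−f)/f.
D = 18 × 69 × (1−f)/f ≈ 18 × 69 × 4.10864 ≈ 5102.93 mg.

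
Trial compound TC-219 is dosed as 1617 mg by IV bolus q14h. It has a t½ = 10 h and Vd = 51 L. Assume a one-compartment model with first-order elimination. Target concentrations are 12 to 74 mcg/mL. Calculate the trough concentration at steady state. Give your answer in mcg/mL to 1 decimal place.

19.3 mcg/mL

τ/t½ = 14/10 ≈ 1.4, so fraction remaining f = (1/2)^(14/10) ≈ 0.3789.
Accumulation ratio R = 1/(1 − f) ≈ 1/0.6211 ≈ 1.6100.
Single-dose peak C₀ = D/Vd = 1617/51 ≈ 31.706 mcg/mL.
Cmax,ss = C₀/(1 − f) ≈ 31.706/0.6211 ≈ 51.048 mcg/mL.
One interval later, Cmin,ss = Cmax,ss·e^(−kτ) ≈ 51.048 × 0.3789 ≈ 19.342 mcg/mL.
Trough 19.3 mcg/mL vs MEC 12 mcg/mL: adequate.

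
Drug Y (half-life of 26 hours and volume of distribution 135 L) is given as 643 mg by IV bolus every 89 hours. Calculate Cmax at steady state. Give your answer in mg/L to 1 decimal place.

τ/t½ = 89/26 ≈ 3.4231, so fraction remaining f = (1/2)^(89/26) ≈ 0.0932.
Accumulation ratio R = 1/(1 − f) ≈ 1/0.9068 ≈ 1.1028.
Each bolus raises the concentration by D/Vd = 643/135 ≈ 4.763 mg/L.
Cmax,ss = C₀/(1 − f) ≈ 4.763/0.9068 ≈ 5.253 mg/L.

5.3 mg/L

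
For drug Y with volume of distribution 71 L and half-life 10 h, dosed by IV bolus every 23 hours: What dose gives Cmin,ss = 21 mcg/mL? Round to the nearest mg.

τ/t½ = 23/10 ≈ 2.3, so f = (1/2)^(23/10) ≈ 0.203063.
Cmin,ss = (D/Vd)·f/(1−f), so D = Cmin,ss·Vd·(1−f)/f.
D = 21 × 71 × (1−f)/f ≈ 21 × 71 × 3.92458 ≈ 5851.55 mg.

5852 mg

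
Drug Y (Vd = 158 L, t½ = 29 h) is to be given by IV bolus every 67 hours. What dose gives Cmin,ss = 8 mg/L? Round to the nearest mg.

τ/t½ = 67/29 ≈ 2.3103, so f = (1/2)^(67/29) ≈ 0.201612.
Cmin,ss = (D/Vd)·f/(1−f), so D = Cmin,ss·Vd·(1−f)/f.
D = 8 × 158 × (1−f)/f ≈ 8 × 158 × 3.96002 ≈ 5005.47 mg.

5005 mg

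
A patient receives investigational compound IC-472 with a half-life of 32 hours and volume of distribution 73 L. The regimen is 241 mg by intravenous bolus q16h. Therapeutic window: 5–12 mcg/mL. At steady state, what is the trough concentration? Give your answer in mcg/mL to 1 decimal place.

k = ln2/t½ = ln2/32 ≈ 0.021661 h⁻¹; fraction remaining f = e^(−kτ) = e^(−0.021661×16) ≈ 0.7071.
Each bolus raises the concentration by D/Vd = 241/73 ≈ 3.301 mcg/mL.
Steady-state trough Cmin,ss = C₀·f/(1−f) ≈ 3.301 × 0.7071/0.2929 ≈ 7.969 mcg/mL.
Trough 8.0 mcg/mL vs MEC 5 mcg/mL: adequate.

8.0 mcg/mL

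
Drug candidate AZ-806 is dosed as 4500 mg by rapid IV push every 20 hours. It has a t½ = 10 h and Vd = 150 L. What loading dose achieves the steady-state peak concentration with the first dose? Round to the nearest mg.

6000 mg

f = (1/2)^(20/10) ≈ 0.250000; accumulation ratio R = 1/(1−f) ≈ 1.33333.
Loading dose to hit Cmax,ss on first dose: D_load = D_maint·R ≈ 4500 × 1.33333 ≈ 5999.98 mg.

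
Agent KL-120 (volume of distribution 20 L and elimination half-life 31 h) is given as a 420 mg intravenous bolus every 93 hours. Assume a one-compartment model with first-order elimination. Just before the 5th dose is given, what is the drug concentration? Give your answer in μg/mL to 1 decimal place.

f = (1/2)^(τ/t½) = (1/2)^(93/31) ≈ 0.1250.
C₀ = D/Vd = 420/20 ≈ 21.000 μg/mL.
Before the 5th dose, 4 doses have been given. Superposition: Cmin = C₀·(f + f² + … + f^4).
≈ 21.000 × (0.1250 + 0.0156 + 0.0020 + 0.0002) ≈ 21.000 × 0.1428 ≈ 2.999 μg/mL.

3.0 μg/mL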